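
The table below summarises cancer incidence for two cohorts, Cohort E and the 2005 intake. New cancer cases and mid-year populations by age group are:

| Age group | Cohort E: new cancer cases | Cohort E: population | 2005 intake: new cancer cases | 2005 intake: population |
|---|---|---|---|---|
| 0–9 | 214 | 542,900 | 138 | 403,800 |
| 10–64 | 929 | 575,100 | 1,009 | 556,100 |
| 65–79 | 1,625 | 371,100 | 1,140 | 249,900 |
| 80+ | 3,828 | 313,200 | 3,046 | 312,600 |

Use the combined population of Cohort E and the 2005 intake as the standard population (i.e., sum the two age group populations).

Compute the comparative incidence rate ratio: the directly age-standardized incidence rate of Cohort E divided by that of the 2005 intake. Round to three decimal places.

Age-specific rates per 100,000 for Cohort E: 39.42, 161.54, 437.89, 1222.22.
For the 2005 intake: 34.18, 181.44, 456.18, 974.41.
Combined standard total = 3,324,700; weights = 0.2847, 0.3402, 0.1868, 0.1882.
Cohort E: 0.2847×39.42 + 0.3402×161.54 + 0.1868×437.89 + 0.1882×1222.22 = 378.0318 per 100,000.
The 2005 intake: 0.2847×34.18 + 0.3402×181.44 + 0.1868×456.18 + 0.1882×974.41 = 340.0834 per 100,000.
Ratio = 378.0318 ÷ 340.0834 = 1.11159.

1.112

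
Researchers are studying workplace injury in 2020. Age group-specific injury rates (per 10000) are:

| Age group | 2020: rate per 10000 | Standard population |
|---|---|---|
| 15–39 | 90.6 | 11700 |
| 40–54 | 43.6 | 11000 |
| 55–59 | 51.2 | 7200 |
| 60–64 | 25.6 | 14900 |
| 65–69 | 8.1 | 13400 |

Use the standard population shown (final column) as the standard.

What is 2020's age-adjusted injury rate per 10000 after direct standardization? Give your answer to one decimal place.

41.2

Standard total = 58200; weights = 0.2010, 0.1890, 0.1237, 0.2560, 0.2302.
Standardized rate: 0.2010×90.6 + 0.1890×43.6 + 0.1237×51.2 + 0.2560×25.6 + 0.2302×8.1 = 41.2069 per 10000.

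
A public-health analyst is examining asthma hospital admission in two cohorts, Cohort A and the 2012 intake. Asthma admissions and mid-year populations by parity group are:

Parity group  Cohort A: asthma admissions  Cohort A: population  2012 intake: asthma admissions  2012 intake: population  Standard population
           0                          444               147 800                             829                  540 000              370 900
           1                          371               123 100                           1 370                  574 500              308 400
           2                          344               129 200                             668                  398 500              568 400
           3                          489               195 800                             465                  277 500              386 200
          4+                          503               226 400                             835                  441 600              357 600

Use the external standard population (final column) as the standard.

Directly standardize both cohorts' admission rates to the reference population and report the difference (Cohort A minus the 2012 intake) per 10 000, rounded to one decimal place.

8.7

Parity-specific rates per 10 000 for Cohort A: 30.04, 30.14, 26.63, 24.97, 22.22.
For the 2012 intake: 15.35, 23.85, 16.76, 16.76, 18.91.
Standard total = 1 991 500; weights = 0.1862, 0.1549, 0.2854, 0.1939, 0.1796.
Cohort A: 0.1862×30.04 + 0.1549×30.14 + 0.2854×26.63 + 0.1939×24.97 + 0.1796×22.22 = 26.6937 per 10 000.
The 2012 intake: 0.1862×15.35 + 0.1549×23.85 + 0.2854×16.76 + 0.1939×16.76 + 0.1796×18.91 = 17.9812 per 10 000.
Difference = 26.6937 − 17.9812 = 8.7126.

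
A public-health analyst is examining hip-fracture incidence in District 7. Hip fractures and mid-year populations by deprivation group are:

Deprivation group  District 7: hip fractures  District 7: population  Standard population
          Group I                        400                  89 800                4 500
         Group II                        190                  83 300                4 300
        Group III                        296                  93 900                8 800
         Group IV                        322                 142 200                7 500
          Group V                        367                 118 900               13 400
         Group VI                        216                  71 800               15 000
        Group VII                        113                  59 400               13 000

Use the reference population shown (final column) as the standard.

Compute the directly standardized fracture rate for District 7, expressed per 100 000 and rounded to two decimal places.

Deprivation-specific rates per 100 000 for District 7: 445.43, 228.09, 315.23, 226.44, 308.66, 300.84, 190.24.
Standard total = 66 500; weights = 0.0677, 0.0647, 0.1323, 0.1128, 0.2015, 0.2256, 0.1955.
Standardized rate: 0.0677×445.43 + 0.0647×228.09 + 0.1323×315.23 + 0.1128×226.44 + 0.2015×308.66 + 0.2256×300.84 + 0.1955×190.24 = 279.3873 per 100 000.

279.39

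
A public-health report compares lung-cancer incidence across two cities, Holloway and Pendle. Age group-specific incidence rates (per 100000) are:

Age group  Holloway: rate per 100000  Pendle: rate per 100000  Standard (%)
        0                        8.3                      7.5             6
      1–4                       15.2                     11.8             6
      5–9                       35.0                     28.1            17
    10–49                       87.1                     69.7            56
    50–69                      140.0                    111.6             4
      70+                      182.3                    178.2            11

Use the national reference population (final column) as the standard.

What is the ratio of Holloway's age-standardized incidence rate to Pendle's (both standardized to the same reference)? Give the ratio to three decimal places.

Standard weights: 0.06, 0.06, 0.17, 0.56, 0.04, 0.11.
Holloway: 0.0600×8.3 + 0.0600×15.2 + 0.1700×35.0 + 0.5600×87.1 + 0.0400×140.0 + 0.1100×182.3 = 81.7890 per 100000.
Pendle: 0.0600×7.5 + 0.0600×11.8 + 0.1700×28.1 + 0.5600×69.7 + 0.0400×111.6 + 0.1100×178.2 = 69.0330 per 100000.
Ratio = 81.7890 ÷ 69.0330 = 1.18478.

1.185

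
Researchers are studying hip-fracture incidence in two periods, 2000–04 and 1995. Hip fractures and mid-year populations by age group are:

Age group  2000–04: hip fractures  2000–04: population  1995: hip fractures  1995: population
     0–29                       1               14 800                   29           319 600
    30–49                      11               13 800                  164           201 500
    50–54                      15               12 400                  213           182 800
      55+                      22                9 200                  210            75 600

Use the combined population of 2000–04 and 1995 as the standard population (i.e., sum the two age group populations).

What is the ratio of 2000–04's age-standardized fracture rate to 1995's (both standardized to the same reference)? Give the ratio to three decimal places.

Age-specific rates per 100 000 for 2000–04: 6.76, 79.71, 120.97, 239.13.
For 1995: 9.07, 81.39, 116.52, 277.78.
Combined standard total = 829 700; weights = 0.4030, 0.2595, 0.2353, 0.1022.
2000–04: 0.4030×6.76 + 0.2595×79.71 + 0.2353×120.97 + 0.1022×239.13 = 76.3074 per 100 000.
1995: 0.4030×9.07 + 0.2595×81.39 + 0.2353×116.52 + 0.1022×277.78 = 80.5808 per 100 000.
Ratio = 76.3074 ÷ 80.5808 = 0.94697.

0.947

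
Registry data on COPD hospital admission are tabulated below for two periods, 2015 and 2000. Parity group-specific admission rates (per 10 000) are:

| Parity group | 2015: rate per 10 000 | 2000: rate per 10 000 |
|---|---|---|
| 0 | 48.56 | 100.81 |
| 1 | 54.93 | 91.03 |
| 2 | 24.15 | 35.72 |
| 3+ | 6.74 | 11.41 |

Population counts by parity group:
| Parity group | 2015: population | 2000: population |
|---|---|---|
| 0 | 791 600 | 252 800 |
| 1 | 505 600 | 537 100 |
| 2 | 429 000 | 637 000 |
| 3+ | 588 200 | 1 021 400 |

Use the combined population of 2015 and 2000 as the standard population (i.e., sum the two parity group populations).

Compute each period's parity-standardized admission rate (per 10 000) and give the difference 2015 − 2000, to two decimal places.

-23.53

Combined standard total = 4 762 700; weights = 0.2193, 0.2189, 0.2238, 0.3380.
2015: 0.2193×48.56 + 0.2189×54.93 + 0.2238×24.15 + 0.3380×6.74 = 30.3576 per 10 000.
2000: 0.2193×100.81 + 0.2189×91.03 + 0.2238×35.72 + 0.3380×11.41 = 53.8867 per 10 000.
Difference = 30.3576 − 53.8867 = -23.5291.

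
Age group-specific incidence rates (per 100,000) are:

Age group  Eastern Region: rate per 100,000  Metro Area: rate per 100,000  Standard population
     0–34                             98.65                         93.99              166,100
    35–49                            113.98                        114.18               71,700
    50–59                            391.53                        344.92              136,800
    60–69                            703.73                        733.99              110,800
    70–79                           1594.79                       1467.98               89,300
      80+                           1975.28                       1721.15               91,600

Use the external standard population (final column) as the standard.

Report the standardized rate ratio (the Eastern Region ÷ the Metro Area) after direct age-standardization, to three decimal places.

1.087

Standard total = 666,300; weights = 0.2493, 0.1076, 0.2053, 0.1663, 0.1340, 0.1375.
The Eastern Region: 0.2493×98.65 + 0.1076×113.98 + 0.2053×391.53 + 0.1663×703.73 + 0.1340×1594.79 + 0.1375×1975.28 = 719.5604 per 100,000.
The Metro Area: 0.2493×93.99 + 0.1076×114.18 + 0.2053×344.92 + 0.1663×733.99 + 0.1340×1467.98 + 0.1375×1721.15 = 661.9504 per 100,000.
Ratio = 719.5604 ÷ 661.9504 = 1.08703.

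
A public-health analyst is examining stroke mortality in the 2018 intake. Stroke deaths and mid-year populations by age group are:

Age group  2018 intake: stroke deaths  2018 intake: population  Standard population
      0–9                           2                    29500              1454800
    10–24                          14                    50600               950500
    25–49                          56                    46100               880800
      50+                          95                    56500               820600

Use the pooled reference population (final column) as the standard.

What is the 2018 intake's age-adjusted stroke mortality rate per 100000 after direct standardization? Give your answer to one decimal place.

Age-specific rates per 100000 for the 2018 intake: 6.78, 27.67, 121.48, 168.14.
Standard total = 4106700; weights = 0.3543, 0.2315, 0.2145, 0.1998.
Standardized rate: 0.3543×6.78 + 0.2315×27.67 + 0.2145×121.48 + 0.1998×168.14 = 68.4573 per 100000.

68.5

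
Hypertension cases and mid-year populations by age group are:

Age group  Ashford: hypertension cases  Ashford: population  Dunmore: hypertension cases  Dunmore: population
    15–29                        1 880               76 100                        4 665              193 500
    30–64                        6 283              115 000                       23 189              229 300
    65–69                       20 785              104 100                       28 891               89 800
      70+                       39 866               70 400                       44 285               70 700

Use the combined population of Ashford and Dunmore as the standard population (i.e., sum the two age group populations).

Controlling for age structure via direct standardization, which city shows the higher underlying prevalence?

Age-specific rates per 1 000 for Ashford: 24.704, 54.635, 199.664, 566.278.
For Dunmore: 24.109, 101.130, 321.726, 626.379.
Combined standard total = 948 900; weights = 0.2841, 0.3628, 0.2043, 0.1487.
Ashford: 0.2841×24.704 + 0.3628×54.635 + 0.2043×199.664 + 0.1487×566.278 = 151.8471 per 1 000.
Dunmore: 0.2841×24.109 + 0.3628×101.130 + 0.2043×321.726 + 0.1487×626.379 = 202.4274 per 1 000.
The crude rates (188.22 vs 173.20) would put Ashford higher, but that reflects its age composition; once standardized to a common age structure, Dunmore has the higher underlying rate.

Dunmore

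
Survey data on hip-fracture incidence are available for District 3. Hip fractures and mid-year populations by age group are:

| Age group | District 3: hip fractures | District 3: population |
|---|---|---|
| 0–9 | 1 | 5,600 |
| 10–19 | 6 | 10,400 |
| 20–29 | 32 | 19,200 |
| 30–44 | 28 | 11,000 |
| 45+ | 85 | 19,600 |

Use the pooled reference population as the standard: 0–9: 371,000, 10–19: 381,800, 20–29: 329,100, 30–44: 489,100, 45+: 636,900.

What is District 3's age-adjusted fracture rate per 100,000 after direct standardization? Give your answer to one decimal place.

Age-specific rates per 100,000 for District 3: 17.86, 57.69, 166.67, 254.55, 433.67.
Standard total = 2,207,900; weights = 0.1680, 0.1729, 0.1491, 0.2215, 0.2885.
Standardized rate: 0.1680×17.86 + 0.1729×57.69 + 0.1491×166.67 + 0.2215×254.55 + 0.2885×433.67 = 219.3065 per 100,000.

219.3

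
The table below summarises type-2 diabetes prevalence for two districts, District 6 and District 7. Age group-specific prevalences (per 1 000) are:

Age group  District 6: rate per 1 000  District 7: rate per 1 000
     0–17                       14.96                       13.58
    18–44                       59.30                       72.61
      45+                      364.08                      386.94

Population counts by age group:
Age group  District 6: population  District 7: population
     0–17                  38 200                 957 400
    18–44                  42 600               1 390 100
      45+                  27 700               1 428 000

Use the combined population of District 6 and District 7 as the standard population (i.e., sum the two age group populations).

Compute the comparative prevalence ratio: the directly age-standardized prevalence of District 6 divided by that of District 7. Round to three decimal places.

Combined standard total = 3 884 000; weights = 0.2563, 0.3689, 0.3748.
District 6: 0.2563×14.96 + 0.3689×59.30 + 0.3748×364.08 = 162.1639 per 1 000.
District 7: 0.2563×13.58 + 0.3689×72.61 + 0.3748×386.94 = 175.2876 per 1 000.
Ratio = 162.1639 ÷ 175.2876 = 0.92513.

0.925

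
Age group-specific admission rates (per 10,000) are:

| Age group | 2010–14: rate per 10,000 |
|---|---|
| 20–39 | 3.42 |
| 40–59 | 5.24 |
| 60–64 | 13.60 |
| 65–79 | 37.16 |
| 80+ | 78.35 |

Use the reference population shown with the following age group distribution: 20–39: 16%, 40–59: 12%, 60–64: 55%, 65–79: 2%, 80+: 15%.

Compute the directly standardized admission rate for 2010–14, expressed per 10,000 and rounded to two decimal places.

Standard weights: 0.16, 0.12, 0.55, 0.02, 0.15.
Standardized rate: 0.1600×3.42 + 0.1200×5.24 + 0.5500×13.60 + 0.0200×37.16 + 0.1500×78.35 = 21.1517 per 10,000.

21.15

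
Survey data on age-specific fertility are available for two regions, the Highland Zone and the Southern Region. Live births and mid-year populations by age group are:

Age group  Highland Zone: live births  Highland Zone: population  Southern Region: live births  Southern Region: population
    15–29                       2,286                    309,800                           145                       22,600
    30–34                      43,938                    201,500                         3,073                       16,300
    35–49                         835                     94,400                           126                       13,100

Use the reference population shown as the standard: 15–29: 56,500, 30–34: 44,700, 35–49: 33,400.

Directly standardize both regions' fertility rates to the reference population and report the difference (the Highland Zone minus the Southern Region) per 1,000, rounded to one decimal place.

10.0

Age-specific rates per 1,000 for the Highland Zone: 7.379, 218.055, 8.845.
For the Southern Region: 6.416, 188.528, 9.618.
Standard total = 134,600; weights = 0.4198, 0.3321, 0.2481.
The Highland Zone: 0.4198×7.379 + 0.3321×218.055 + 0.2481×8.845 = 77.7072 per 1,000.
The Southern Region: 0.4198×6.416 + 0.3321×188.528 + 0.2481×9.618 = 67.6890 per 1,000.
Difference = 77.7072 − 67.6890 = 10.0182.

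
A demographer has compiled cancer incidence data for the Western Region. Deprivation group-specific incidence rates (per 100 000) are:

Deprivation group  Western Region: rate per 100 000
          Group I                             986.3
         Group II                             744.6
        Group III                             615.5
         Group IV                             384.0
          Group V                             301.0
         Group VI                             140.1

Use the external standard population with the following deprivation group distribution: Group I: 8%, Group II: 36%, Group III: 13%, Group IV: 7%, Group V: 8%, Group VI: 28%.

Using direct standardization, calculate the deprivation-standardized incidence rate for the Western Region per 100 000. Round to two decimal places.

Standard weights: 0.08, 0.36, 0.13, 0.07, 0.08, 0.28.
Standardized rate: 0.0800×986.3 + 0.3600×744.6 + 0.1300×615.5 + 0.0700×384.0 + 0.0800×301.0 + 0.2800×140.1 = 517.1630 per 100 000.

517.16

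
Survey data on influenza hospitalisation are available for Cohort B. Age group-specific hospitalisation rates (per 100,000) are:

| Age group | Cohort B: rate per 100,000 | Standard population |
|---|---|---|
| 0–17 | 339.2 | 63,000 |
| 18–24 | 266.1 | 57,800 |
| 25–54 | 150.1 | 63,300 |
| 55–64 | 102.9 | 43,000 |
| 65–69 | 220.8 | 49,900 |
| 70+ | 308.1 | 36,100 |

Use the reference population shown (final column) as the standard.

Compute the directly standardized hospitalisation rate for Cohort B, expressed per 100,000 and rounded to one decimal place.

232.6

Standard total = 313,100; weights = 0.2012, 0.1846, 0.2022, 0.1373, 0.1594, 0.1153.
Standardized rate: 0.2012×339.2 + 0.1846×266.1 + 0.2022×150.1 + 0.1373×102.9 + 0.1594×220.8 + 0.1153×308.1 = 232.5664 per 100,000.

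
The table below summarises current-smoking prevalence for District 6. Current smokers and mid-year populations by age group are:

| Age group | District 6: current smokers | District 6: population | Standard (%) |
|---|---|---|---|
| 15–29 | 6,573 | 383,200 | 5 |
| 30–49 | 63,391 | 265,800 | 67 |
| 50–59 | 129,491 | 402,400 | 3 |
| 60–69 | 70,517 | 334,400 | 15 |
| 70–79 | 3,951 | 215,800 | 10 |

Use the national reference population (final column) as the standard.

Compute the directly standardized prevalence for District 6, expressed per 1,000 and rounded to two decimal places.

203.76

Age-specific rates per 1,000 for District 6: 17.153, 238.491, 321.797, 210.876, 18.309.
Standard weights: 0.05, 0.67, 0.03, 0.15, 0.10.
Standardized rate: 0.0500×17.153 + 0.6700×238.491 + 0.0300×321.797 + 0.1500×210.876 + 0.1000×18.309 = 203.7630 per 1,000.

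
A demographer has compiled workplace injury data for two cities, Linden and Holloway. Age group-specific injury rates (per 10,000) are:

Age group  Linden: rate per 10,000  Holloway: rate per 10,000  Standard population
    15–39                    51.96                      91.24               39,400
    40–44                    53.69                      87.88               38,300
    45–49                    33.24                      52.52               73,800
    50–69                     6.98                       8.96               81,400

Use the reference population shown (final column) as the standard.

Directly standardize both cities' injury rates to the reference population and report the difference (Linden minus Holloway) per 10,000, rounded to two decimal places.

-19.07

Standard total = 232,900; weights = 0.1692, 0.1644, 0.3169, 0.3495.
Linden: 0.1692×51.96 + 0.1644×53.69 + 0.3169×33.24 + 0.3495×6.98 = 30.5918 per 10,000.
Holloway: 0.1692×91.24 + 0.1644×87.88 + 0.3169×52.52 + 0.3495×8.96 = 49.6607 per 10,000.
Difference = 30.5918 − 49.6607 = -19.0689.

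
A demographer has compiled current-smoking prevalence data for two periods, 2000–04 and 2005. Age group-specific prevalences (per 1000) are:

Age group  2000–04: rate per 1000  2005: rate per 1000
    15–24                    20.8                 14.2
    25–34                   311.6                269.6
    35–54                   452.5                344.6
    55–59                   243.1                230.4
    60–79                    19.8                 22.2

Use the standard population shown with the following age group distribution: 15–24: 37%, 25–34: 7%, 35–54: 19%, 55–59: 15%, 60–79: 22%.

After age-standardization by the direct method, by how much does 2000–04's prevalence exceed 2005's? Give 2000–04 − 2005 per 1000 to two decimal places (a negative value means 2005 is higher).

27.26

Standard weights: 0.37, 0.07, 0.19, 0.15, 0.22.
2000–04: 0.3700×20.8 + 0.0700×311.6 + 0.1900×452.5 + 0.1500×243.1 + 0.2200×19.8 = 156.3040 per 1000.
2005: 0.3700×14.2 + 0.0700×269.6 + 0.1900×344.6 + 0.1500×230.4 + 0.2200×22.2 = 129.0440 per 1000.
Difference = 156.3040 − 129.0440 = 27.2600.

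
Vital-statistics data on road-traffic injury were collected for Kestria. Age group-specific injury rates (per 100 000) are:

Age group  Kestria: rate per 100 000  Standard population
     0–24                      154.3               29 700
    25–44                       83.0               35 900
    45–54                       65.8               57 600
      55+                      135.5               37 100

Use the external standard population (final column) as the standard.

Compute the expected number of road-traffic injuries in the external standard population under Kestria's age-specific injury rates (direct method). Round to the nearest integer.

164

Expected road-traffic injuries = Σ (standard pop × age-specific rate ÷ 100 000)
= 29 700×154.3/100 000 + 35 900×83.0/100 000 + 57 600×65.8/100 000 + 37 100×135.5/100 000
= 45.83 + 29.80 + 37.90 + 50.27 = 163.80.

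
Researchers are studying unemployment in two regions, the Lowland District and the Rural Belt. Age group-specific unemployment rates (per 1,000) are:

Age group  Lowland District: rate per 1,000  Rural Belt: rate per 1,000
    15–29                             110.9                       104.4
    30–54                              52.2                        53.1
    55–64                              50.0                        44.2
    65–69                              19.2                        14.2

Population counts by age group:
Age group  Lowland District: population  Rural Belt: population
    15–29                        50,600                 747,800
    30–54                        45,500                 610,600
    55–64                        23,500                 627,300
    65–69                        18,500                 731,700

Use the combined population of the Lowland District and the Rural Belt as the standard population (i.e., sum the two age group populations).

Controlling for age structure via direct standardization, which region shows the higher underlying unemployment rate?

Combined standard total = 2,855,500; weights = 0.2796, 0.2298, 0.2279, 0.2627.
The Lowland District: 0.2796×110.9 + 0.2298×52.2 + 0.2279×50.0 + 0.2627×19.2 = 59.4414 per 1,000.
The Rural Belt: 0.2796×104.4 + 0.2298×53.1 + 0.2279×44.2 + 0.2627×14.2 = 55.1953 per 1,000.

Lowland District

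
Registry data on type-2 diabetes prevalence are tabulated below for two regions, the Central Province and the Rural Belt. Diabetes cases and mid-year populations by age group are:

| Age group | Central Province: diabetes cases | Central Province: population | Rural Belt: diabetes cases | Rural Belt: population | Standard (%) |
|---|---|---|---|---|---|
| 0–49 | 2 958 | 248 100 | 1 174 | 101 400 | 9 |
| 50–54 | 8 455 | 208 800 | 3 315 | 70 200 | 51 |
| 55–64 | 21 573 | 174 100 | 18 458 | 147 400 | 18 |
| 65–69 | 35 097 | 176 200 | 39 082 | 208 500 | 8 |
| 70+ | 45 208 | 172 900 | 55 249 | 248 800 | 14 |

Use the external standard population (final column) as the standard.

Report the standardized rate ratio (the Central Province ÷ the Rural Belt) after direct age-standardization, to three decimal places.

Age-specific rates per 1 000 for the Central Province: 11.923, 40.493, 123.912, 199.188, 261.469.
For the Rural Belt: 11.578, 47.222, 125.224, 187.444, 222.062.
Standard weights: 0.09, 0.51, 0.18, 0.08, 0.14.
The Central Province: 0.0900×11.923 + 0.5100×40.493 + 0.1800×123.912 + 0.0800×199.188 + 0.1400×261.469 = 96.5694 per 1 000.
The Rural Belt: 0.0900×11.578 + 0.5100×47.222 + 0.1800×125.224 + 0.0800×187.444 + 0.1400×222.062 = 93.7498 per 1 000.
Ratio = 96.5694 ÷ 93.7498 = 1.03008.

1.030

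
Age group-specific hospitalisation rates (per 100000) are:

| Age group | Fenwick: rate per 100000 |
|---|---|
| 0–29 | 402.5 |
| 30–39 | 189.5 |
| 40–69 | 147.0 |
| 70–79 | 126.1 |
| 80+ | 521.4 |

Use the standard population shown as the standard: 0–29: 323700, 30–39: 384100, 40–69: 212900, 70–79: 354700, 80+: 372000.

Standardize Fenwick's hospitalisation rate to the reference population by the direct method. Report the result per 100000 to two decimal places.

Standard total = 1647400; weights = 0.1965, 0.2332, 0.1292, 0.2153, 0.2258.
Standardized rate: 0.1965×402.5 + 0.2332×189.5 + 0.1292×147.0 + 0.2153×126.1 + 0.2258×521.4 = 287.1561 per 100000.

287.16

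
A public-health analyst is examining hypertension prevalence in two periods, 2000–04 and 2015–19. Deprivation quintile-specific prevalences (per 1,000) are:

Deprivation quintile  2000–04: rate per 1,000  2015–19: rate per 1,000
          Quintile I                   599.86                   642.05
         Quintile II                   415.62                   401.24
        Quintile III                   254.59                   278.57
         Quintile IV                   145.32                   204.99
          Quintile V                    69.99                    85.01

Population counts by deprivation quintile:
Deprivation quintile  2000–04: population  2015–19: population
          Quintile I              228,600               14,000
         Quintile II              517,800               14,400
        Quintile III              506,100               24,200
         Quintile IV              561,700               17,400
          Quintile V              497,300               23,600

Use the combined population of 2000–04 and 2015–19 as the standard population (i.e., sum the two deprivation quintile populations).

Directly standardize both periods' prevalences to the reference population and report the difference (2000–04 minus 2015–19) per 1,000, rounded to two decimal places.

-23.98

Combined standard total = 2,405,100; weights = 0.1009, 0.2213, 0.2205, 0.2408, 0.2166.
2000–04: 0.1009×599.86 + 0.2213×415.62 + 0.2205×254.59 + 0.2408×145.32 + 0.2166×69.99 = 258.7588 per 1,000.
2015–19: 0.1009×642.05 + 0.2213×401.24 + 0.2205×278.57 + 0.2408×204.99 + 0.2166×85.01 = 282.7402 per 1,000.
Difference = 258.7588 − 282.7402 = -23.9814.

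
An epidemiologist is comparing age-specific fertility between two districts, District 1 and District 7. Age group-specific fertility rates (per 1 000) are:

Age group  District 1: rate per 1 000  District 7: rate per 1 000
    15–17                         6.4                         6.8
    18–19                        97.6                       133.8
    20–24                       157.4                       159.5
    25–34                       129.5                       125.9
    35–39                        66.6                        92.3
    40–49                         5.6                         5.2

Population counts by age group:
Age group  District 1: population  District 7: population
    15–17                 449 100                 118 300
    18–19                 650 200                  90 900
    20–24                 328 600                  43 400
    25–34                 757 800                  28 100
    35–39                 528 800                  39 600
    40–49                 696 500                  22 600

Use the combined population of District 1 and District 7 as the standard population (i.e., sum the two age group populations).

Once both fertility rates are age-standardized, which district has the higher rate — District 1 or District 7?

Combined standard total = 3 753 900; weights = 0.1511, 0.1974, 0.0991, 0.2094, 0.1514, 0.1916.
District 1: 0.1511×6.4 + 0.1974×97.6 + 0.0991×157.4 + 0.2094×129.5 + 0.1514×66.6 + 0.1916×5.6 = 74.1021 per 1 000.
District 7: 0.1511×6.8 + 0.1974×133.8 + 0.0991×159.5 + 0.2094×125.9 + 0.1514×92.3 + 0.1916×5.2 = 84.5784 per 1 000.

District 7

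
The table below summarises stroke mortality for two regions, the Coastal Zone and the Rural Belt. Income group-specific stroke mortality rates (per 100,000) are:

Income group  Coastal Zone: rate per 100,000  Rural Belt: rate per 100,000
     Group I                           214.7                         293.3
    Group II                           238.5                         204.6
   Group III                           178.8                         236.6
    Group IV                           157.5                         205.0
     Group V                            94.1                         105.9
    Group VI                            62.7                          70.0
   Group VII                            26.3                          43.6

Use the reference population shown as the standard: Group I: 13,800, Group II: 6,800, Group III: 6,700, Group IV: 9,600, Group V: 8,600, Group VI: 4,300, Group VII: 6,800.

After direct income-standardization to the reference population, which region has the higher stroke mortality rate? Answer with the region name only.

Standard total = 56,600; weights = 0.2438, 0.1201, 0.1184, 0.1696, 0.1519, 0.0760, 0.1201.
The Coastal Zone: 0.2438×214.7 + 0.1201×238.5 + 0.1184×178.8 + 0.1696×157.5 + 0.1519×94.1 + 0.0760×62.7 + 0.1201×26.3 = 151.1012 per 100,000.
The Rural Belt: 0.2438×293.3 + 0.1201×204.6 + 0.1184×236.6 + 0.1696×205.0 + 0.1519×105.9 + 0.0760×70.0 + 0.1201×43.6 = 185.5170 per 100,000.

Rural Belt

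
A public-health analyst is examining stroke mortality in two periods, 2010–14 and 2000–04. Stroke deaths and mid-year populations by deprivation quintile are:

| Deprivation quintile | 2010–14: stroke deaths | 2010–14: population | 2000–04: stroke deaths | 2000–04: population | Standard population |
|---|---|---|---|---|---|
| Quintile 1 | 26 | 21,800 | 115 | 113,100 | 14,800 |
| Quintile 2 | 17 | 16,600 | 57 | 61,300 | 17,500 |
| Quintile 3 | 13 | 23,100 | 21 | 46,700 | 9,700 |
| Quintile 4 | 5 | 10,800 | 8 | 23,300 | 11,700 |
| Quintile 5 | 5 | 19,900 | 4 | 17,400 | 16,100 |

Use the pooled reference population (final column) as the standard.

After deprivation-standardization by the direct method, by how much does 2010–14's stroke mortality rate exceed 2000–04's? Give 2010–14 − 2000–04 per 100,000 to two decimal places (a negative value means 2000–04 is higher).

Deprivation-specific rates per 100,000 for 2010–14: 119.27, 102.41, 56.28, 46.30, 25.13.
For 2000–04: 101.68, 92.99, 44.97, 34.33, 22.99.
Standard total = 69,800; weights = 0.2120, 0.2507, 0.1390, 0.1676, 0.2307.
2010–14: 0.2120×119.27 + 0.2507×102.41 + 0.1390×56.28 + 0.1676×46.30 + 0.2307×25.13 = 72.3407 per 100,000.
2000–04: 0.2120×101.68 + 0.2507×92.99 + 0.1390×44.97 + 0.1676×34.33 + 0.2307×22.99 = 62.1795 per 100,000.
Difference = 72.3407 − 62.1795 = 10.1613.

10.16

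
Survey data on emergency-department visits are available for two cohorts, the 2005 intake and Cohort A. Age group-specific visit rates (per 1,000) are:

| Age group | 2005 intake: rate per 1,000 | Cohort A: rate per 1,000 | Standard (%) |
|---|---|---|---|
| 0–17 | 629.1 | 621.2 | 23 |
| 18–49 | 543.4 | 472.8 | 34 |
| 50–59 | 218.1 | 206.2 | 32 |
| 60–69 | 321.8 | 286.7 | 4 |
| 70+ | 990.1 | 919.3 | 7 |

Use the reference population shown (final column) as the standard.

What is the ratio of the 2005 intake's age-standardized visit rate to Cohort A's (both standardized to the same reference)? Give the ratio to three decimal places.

1.081

Standard weights: 0.23, 0.34, 0.32, 0.04, 0.07.
The 2005 intake: 0.2300×629.1 + 0.3400×543.4 + 0.3200×218.1 + 0.0400×321.8 + 0.0700×990.1 = 481.4200 per 1,000.
Cohort A: 0.2300×621.2 + 0.3400×472.8 + 0.3200×206.2 + 0.0400×286.7 + 0.0700×919.3 = 445.4310 per 1,000.
Ratio = 481.4200 ÷ 445.4310 = 1.08080.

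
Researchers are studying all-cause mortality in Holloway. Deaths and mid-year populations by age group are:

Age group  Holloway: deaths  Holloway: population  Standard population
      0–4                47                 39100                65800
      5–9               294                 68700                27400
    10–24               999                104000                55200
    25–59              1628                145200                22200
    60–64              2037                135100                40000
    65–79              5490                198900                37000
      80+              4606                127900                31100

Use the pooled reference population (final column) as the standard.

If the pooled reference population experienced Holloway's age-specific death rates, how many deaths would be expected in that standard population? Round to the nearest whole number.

Age-specific rates per 1000 for Holloway: 1.202, 4.279, 9.606, 11.212, 15.078, 27.602, 36.013.
Expected deaths = Σ (standard pop × age-specific rate ÷ 1000)
= 65800×1.202/1000 + 27400×4.279/1000 + 55200×9.606/1000 + 22200×11.212/1000 + 40000×15.078/1000 + 37000×27.602/1000 + 31100×36.013/1000
= 79.09 + 117.26 + 530.24 + 248.91 + 603.11 + 1021.27 + 1119.99 = 3719.86.

3720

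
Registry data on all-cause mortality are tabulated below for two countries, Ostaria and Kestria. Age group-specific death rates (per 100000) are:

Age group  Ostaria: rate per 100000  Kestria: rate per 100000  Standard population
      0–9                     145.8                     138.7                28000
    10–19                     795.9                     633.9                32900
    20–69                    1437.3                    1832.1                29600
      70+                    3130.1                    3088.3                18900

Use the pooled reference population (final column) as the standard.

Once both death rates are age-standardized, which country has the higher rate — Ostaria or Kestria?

Kestria

Standard total = 109400; weights = 0.2559, 0.3007, 0.2706, 0.1728.
Ostaria: 0.2559×145.8 + 0.3007×795.9 + 0.2706×1437.3 + 0.1728×3130.1 = 1206.3115 per 100000.
Kestria: 0.2559×138.7 + 0.3007×633.9 + 0.2706×1832.1 + 0.1728×3088.3 = 1255.3742 per 100000.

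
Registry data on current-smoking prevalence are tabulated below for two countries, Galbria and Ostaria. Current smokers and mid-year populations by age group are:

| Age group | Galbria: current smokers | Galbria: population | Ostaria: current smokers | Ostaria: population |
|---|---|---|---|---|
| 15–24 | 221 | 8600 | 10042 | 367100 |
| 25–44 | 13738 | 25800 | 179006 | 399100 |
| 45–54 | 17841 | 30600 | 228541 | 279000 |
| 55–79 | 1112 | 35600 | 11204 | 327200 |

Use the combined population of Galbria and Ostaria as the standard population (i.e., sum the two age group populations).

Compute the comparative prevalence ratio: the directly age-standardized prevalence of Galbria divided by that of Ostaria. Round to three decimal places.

0.916

Age-specific rates per 1000 for Galbria: 25.698, 532.481, 583.039, 31.236.
For Ostaria: 27.355, 448.524, 819.143, 34.242.
Combined standard total = 1473000; weights = 0.2551, 0.2885, 0.2102, 0.2463.
Galbria: 0.2551×25.698 + 0.2885×532.481 + 0.2102×583.039 + 0.2463×31.236 = 290.3917 per 1000.
Ostaria: 0.2551×27.355 + 0.2885×448.524 + 0.2102×819.143 + 0.2463×34.242 = 316.9620 per 1000.
Ratio = 290.3917 ÷ 316.9620 = 0.91617.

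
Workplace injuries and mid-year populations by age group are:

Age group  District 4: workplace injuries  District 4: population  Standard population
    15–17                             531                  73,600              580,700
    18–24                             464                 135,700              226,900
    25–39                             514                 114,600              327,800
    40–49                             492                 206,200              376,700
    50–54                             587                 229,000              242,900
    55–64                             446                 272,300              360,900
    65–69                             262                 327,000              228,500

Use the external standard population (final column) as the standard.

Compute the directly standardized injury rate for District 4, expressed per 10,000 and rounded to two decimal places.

37.24

Age-specific rates per 10,000 for District 4: 72.15, 34.19, 44.85, 23.86, 25.63, 16.38, 8.01.
Standard total = 2,344,400; weights = 0.2477, 0.0968, 0.1398, 0.1607, 0.1036, 0.1539, 0.0975.
Standardized rate: 0.2477×72.15 + 0.0968×34.19 + 0.1398×44.85 + 0.1607×23.86 + 0.1036×25.63 + 0.1539×16.38 + 0.0975×8.01 = 37.2432 per 10,000.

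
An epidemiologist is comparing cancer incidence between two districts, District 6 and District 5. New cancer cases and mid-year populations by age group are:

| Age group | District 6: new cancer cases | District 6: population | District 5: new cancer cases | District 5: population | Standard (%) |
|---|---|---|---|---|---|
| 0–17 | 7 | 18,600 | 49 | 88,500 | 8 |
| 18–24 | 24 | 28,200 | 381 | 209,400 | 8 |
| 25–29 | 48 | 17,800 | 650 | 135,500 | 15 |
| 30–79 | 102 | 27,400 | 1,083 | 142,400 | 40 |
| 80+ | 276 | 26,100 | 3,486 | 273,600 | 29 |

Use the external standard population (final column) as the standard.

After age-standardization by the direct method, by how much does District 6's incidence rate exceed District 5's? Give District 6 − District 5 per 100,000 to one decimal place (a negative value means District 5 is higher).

-258.8

Age-specific rates per 100,000 for District 6: 37.63, 85.11, 269.66, 372.26, 1057.47.
For District 5: 55.37, 181.95, 479.70, 760.53, 1274.12.
Standard weights: 0.08, 0.08, 0.15, 0.40, 0.29.
District 6: 0.0800×37.63 + 0.0800×85.11 + 0.1500×269.66 + 0.4000×372.26 + 0.2900×1057.47 = 505.8405 per 100,000.
District 5: 0.0800×55.37 + 0.0800×181.95 + 0.1500×479.70 + 0.4000×760.53 + 0.2900×1274.12 = 764.6501 per 100,000.
Difference = 505.8405 − 764.6501 = -258.8096.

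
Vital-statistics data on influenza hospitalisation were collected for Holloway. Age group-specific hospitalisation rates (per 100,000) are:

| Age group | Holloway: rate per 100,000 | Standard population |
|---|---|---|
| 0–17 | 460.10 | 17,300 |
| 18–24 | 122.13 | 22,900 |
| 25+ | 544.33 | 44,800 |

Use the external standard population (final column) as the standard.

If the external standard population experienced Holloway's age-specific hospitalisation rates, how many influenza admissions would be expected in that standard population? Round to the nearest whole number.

Expected influenza admissions = Σ (standard pop × age-specific rate ÷ 100,000)
= 17,300×460.10/100,000 + 22,900×122.13/100,000 + 44,800×544.33/100,000
= 79.60 + 27.97 + 243.86 = 351.42.

351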